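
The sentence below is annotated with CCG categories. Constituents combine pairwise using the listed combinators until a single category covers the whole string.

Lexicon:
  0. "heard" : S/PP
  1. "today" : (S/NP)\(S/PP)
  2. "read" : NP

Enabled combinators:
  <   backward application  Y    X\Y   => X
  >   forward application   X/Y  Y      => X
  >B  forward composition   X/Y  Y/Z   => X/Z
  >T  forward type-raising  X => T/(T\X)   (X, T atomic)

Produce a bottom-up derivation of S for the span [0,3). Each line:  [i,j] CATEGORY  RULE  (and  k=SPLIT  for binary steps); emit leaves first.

[0,3] S   >
  [0,2] S/NP   <
    [0,1] "heard" : S/PP
    [1,2] "today" : (S/NP)\(S/PP)
  [2,3] "read" : NP

[0,1] S/PP  lex  "heard"
[1,2] (S/NP)\(S/PP)  lex  "today"
[0,2] S/NP  <  k=1
[2,3] NP  lex  "read"
[0,3] S  >  k=2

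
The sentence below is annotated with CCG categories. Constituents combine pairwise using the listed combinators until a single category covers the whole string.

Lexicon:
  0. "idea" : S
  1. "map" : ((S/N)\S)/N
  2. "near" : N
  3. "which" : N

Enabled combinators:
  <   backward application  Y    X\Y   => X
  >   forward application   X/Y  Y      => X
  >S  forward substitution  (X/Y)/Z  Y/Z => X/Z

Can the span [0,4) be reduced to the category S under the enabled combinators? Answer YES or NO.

[0,4] S   >
  [0,3] S/N   <
    [0,1] "idea" : S
    [1,3] (S/N)\S   >
      [1,2] "map" : ((S/N)\S)/N
      [2,3] "near" : N
  [3,4] "which" : N

YES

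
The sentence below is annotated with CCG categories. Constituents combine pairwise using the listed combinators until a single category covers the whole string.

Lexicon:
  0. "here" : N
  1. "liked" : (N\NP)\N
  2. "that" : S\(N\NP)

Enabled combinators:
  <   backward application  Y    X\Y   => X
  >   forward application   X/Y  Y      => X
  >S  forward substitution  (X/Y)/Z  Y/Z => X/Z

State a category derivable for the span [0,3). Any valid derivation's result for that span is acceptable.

S

[0,3] S   <
  [0,2] N\NP   <
    [0,1] "here" : N
    [1,2] "liked" : (N\NP)\N
  [2,3] "that" : S\(N\NP)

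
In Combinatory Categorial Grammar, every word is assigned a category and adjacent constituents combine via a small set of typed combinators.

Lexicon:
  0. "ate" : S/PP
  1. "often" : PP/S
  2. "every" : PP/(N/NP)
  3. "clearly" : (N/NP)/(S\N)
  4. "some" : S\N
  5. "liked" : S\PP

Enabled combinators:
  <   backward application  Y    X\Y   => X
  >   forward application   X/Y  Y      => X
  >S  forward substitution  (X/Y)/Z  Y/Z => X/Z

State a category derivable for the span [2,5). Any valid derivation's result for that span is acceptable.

[0,6] S   >
  [0,1] "ate" : S/PP
  [1,6] PP   >
    [1,2] "often" : PP/S
    [2,6] S   <
      [2,5] PP   >
        [2,3] "every" : PP/(N/NP)
        [3,5] N/NP   >
          [3,4] "clearly" : (N/NP)/(S\N)
          [4,5] "some" : S\N
      [5,6] "liked" : S\PP

PP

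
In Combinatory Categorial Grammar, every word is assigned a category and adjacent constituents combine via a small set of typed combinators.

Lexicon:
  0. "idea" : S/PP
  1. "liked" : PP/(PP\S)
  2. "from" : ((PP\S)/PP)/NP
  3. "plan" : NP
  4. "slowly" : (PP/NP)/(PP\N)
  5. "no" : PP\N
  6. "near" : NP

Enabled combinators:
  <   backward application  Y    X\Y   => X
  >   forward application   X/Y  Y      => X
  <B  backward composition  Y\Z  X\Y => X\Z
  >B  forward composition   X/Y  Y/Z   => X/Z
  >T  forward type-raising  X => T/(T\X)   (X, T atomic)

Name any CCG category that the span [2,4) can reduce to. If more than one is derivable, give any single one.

[0,7] S   >
  [0,1] "idea" : S/PP
  [1,7] PP   >
    [1,2] "liked" : PP/(PP\S)
    [2,7] PP\S   >
      [2,4] (PP\S)/PP   >
        [2,3] "from" : ((PP\S)/PP)/NP
        [3,4] "plan" : NP
      [4,7] PP   >
        [4,6] PP/NP   >
          [4,5] "slowly" : (PP/NP)/(PP\N)
          [5,6] "no" : PP\N
        [6,7] "near" : NP

(PP\S)/PP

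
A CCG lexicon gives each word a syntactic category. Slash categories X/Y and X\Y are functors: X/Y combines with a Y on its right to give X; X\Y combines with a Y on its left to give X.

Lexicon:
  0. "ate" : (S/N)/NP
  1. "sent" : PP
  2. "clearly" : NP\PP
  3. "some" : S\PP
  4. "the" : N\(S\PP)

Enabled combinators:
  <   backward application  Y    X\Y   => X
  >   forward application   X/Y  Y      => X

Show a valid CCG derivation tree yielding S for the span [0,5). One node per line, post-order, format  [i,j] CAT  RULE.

[0,5] S   >
  [0,3] S/N   >
    [0,1] "ate" : (S/N)/NP
    [1,3] NP   <
      [1,2] "sent" : PP
      [2,3] "clearly" : NP\PP
  [3,5] N   <
    [3,4] "some" : S\PP
    [4,5] "the" : N\(S\PP)

[0,1] (S/N)/NP  lex  "ate"
[1,2] PP  lex  "sent"
[2,3] NP\PP  lex  "clearly"
[1,3] NP  <  k=2
[0,3] S/N  >  k=1
[3,4] S\PP  lex  "some"
[4,5] N\(S\PP)  lex  "the"
[3,5] N  <  k=4
[0,5] S  >  k=3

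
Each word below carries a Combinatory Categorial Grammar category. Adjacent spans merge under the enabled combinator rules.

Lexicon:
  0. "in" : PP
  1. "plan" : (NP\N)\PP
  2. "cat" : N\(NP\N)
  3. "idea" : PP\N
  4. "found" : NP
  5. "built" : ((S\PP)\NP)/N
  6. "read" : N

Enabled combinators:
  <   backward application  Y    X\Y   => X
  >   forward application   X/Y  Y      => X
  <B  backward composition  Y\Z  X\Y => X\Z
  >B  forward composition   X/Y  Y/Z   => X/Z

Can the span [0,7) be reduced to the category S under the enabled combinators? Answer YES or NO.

YES

[0,7] S   <
  [0,3] N   <
    [0,1] "in" : PP
    [1,3] N\PP   <B
      [1,2] "plan" : (NP\N)\PP
      [2,3] "cat" : N\(NP\N)
  [3,7] S\N   <B
    [3,4] "idea" : PP\N
    [4,7] S\PP   <
      [4,5] "found" : NP
      [5,7] (S\PP)\NP   >
        [5,6] "built" : ((S\PP)\NP)/N
        [6,7] "read" : N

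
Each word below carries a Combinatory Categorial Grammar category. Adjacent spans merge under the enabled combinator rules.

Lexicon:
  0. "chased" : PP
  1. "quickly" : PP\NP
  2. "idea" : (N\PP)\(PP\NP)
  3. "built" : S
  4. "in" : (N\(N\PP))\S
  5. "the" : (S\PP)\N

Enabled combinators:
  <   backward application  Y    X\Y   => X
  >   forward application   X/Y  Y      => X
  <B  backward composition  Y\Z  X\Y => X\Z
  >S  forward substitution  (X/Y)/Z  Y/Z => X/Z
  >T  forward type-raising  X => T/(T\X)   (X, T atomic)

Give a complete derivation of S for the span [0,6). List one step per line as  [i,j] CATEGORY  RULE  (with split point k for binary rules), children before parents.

[0,1] PP  lex  "chased"
[0,1] S/(S\PP)  >T
[1,2] PP\NP  lex  "quickly"
[2,3] (N\PP)\(PP\NP)  lex  "idea"
[1,3] N\PP  <  k=2
[3,4] S  lex  "built"
[4,5] (N\(N\PP))\S  lex  "in"
[3,5] N\(N\PP)  <  k=4
[1,5] N  <  k=3
[5,6] (S\PP)\N  lex  "the"
[1,6] S\PP  <  k=5
[0,6] S  >  k=1

[0,6] S   >
  [0,1] S/(S\PP)   >T
    [0,1] "chased" : PP
  [1,6] S\PP   <
    [1,5] N   <
      [1,3] N\PP   <
        [1,2] "quickly" : PP\NP
        [2,3] "idea" : (N\PP)\(PP\NP)
      [3,5] N\(N\PP)   <
        [3,4] "built" : S
        [4,5] "in" : (N\(N\PP))\S
    [5,6] "the" : (S\PP)\N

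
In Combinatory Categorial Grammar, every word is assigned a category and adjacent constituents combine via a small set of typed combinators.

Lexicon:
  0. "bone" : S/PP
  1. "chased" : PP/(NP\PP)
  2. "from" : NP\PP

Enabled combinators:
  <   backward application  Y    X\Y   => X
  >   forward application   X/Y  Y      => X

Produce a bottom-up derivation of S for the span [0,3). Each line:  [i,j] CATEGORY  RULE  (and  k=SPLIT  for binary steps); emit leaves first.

[0,3] S   >
  [0,1] "bone" : S/PP
  [1,3] PP   >
    [1,2] "chased" : PP/(NP\PP)
    [2,3] "from" : NP\PP

[0,1] S/PP  lex  "bone"
[1,2] PP/(NP\PP)  lex  "chased"
[2,3] NP\PP  lex  "from"
[1,3] PP  >  k=2
[0,3] S  >  k=1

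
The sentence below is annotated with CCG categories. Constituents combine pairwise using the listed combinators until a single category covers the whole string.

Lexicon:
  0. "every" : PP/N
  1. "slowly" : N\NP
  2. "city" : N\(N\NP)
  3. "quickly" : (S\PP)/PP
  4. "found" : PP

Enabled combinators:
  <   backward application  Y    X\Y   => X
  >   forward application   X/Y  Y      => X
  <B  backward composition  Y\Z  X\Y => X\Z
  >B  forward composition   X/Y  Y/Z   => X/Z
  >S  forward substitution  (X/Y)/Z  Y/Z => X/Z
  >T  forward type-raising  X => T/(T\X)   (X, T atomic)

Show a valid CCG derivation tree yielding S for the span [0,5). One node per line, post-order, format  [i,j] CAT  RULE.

[0,1] PP/N  lex  "every"
[1,2] N\NP  lex  "slowly"
[2,3] N\(N\NP)  lex  "city"
[1,3] N  <  k=2
[0,3] PP  >  k=1
[3,4] (S\PP)/PP  lex  "quickly"
[4,5] PP  lex  "found"
[3,5] S\PP  >  k=4
[0,5] S  <  k=3

[0,5] S   <
  [0,3] PP   >
    [0,1] "every" : PP/N
    [1,3] N   <
      [1,2] "slowly" : N\NP
      [2,3] "city" : N\(N\NP)
  [3,5] S\PP   >
    [3,4] "quickly" : (S\PP)/PP
    [4,5] "found" : PP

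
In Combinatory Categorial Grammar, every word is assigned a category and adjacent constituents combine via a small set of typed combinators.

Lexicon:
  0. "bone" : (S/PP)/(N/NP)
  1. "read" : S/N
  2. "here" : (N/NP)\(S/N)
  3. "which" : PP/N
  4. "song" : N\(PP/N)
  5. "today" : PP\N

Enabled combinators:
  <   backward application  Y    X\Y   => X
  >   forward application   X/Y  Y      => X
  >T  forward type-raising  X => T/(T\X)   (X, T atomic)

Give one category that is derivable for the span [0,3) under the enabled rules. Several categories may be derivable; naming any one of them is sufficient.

[0,6] S   >
  [0,3] S/PP   >
    [0,1] "bone" : (S/PP)/(N/NP)
    [1,3] N/NP   <
      [1,2] "read" : S/N
      [2,3] "here" : (N/NP)\(S/N)
  [3,6] PP   <
    [3,5] N   <
      [3,4] "which" : PP/N
      [4,5] "song" : N\(PP/N)
    [5,6] "today" : PP\N

S/PP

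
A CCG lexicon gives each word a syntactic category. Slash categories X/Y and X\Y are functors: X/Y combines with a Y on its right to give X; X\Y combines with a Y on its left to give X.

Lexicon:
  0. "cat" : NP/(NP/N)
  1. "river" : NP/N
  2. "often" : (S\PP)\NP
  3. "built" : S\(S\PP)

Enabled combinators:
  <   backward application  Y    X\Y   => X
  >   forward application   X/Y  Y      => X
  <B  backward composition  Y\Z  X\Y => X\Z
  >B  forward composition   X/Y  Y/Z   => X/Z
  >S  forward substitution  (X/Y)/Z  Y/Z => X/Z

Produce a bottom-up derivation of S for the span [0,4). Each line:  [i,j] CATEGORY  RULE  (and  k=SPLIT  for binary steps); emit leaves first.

[0,4] S   <
  [0,3] S\PP   <
    [0,2] NP   >
      [0,1] "cat" : NP/(NP/N)
      [1,2] "river" : NP/N
    [2,3] "often" : (S\PP)\NP
  [3,4] "built" : S\(S\PP)

[0,1] NP/(NP/N)  lex  "cat"
[1,2] NP/N  lex  "river"
[0,2] NP  >  k=1
[2,3] (S\PP)\NP  lex  "often"
[0,3] S\PP  <  k=2
[3,4] S\(S\PP)  lex  "built"
[0,4] S  <  k=3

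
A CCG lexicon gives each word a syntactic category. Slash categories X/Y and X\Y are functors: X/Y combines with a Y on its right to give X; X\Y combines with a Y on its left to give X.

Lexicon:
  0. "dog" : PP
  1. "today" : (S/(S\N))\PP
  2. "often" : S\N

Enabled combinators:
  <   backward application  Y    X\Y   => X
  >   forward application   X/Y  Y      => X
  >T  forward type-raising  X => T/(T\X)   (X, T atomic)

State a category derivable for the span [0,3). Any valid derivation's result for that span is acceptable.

[0,3] S   >
  [0,2] S/(S\N)   <
    [0,1] "dog" : PP
    [1,2] "today" : (S/(S\N))\PP
  [2,3] "often" : S\N

S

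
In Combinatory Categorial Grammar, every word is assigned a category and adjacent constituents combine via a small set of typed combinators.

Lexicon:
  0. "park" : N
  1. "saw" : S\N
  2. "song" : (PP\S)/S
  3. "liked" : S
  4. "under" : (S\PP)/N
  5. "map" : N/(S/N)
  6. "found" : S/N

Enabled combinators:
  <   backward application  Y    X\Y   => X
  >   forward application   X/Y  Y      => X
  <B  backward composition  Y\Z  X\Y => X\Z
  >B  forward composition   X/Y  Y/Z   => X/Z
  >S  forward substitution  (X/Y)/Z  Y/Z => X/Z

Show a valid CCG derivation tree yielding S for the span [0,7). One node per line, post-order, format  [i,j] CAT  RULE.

[0,7] S   <
  [0,4] PP   <
    [0,2] S   <
      [0,1] "park" : N
      [1,2] "saw" : S\N
    [2,4] PP\S   >
      [2,3] "song" : (PP\S)/S
      [3,4] "liked" : S
  [4,7] S\PP   >
    [4,5] "under" : (S\PP)/N
    [5,7] N   >
      [5,6] "map" : N/(S/N)
      [6,7] "found" : S/N

[0,1] N  lex  "park"
[1,2] S\N  lex  "saw"
[0,2] S  <  k=1
[2,3] (PP\S)/S  lex  "song"
[3,4] S  lex  "liked"
[2,4] PP\S  >  k=3
[0,4] PP  <  k=2
[4,5] (S\PP)/N  lex  "under"
[5,6] N/(S/N)  lex  "map"
[6,7] S/N  lex  "found"
[5,7] N  >  k=6
[4,7] S\PP  >  k=5
[0,7] S  <  k=4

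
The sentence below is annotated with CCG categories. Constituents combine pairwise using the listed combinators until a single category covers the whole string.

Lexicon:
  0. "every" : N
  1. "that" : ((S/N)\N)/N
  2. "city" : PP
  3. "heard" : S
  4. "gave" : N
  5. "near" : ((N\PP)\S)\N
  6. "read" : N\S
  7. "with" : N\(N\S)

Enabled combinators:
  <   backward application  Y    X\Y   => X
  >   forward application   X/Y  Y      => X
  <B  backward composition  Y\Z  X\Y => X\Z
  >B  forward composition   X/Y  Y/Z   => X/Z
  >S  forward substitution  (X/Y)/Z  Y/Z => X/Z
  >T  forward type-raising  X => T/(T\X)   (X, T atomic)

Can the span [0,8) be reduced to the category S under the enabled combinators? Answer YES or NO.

[0,8] S   >
  [0,6] S/N   <
    [0,1] "every" : N
    [1,6] (S/N)\N   >
      [1,2] "that" : ((S/N)\N)/N
      [2,6] N   >
        [2,3] N/(N\PP)   >T
          [2,3] "city" : PP
        [3,6] N\PP   <
          [3,4] "heard" : S
          [4,6] (N\PP)\S   <
            [4,5] "gave" : N
            [5,6] "near" : ((N\PP)\S)\N
  [6,8] N   <
    [6,7] "read" : N\S
    [7,8] "with" : N\(N\S)

YES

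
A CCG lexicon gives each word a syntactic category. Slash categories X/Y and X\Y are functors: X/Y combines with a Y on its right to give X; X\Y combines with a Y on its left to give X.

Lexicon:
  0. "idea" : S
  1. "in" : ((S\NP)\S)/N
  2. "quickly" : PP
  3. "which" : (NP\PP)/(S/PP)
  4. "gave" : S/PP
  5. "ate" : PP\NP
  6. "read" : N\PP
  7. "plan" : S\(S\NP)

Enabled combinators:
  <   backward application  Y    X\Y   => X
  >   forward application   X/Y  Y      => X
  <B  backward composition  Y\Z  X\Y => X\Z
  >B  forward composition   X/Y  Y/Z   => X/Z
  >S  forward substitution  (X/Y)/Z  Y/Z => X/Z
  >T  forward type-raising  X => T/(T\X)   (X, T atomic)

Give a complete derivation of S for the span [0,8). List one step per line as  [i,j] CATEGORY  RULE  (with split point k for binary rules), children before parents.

[0,8] S   <
  [0,7] S\NP   <
    [0,1] "idea" : S
    [1,7] (S\NP)\S   >
      [1,2] "in" : ((S\NP)\S)/N
      [2,7] N   >
        [2,3] N/(N\PP)   >T
          [2,3] "quickly" : PP
        [3,7] N\PP   <B
          [3,5] NP\PP   >
            [3,4] "which" : (NP\PP)/(S/PP)
            [4,5] "gave" : S/PP
          [5,7] N\NP   <B
            [5,6] "ate" : PP\NP
            [6,7] "read" : N\PP
  [7,8] "plan" : S\(S\NP)

[0,1] S  lex  "idea"
[1,2] ((S\NP)\S)/N  lex  "in"
[2,3] PP  lex  "quickly"
[2,3] N/(N\PP)  >T
[3,4] (NP\PP)/(S/PP)  lex  "which"
[4,5] S/PP  lex  "gave"
[3,5] NP\PP  >  k=4
[5,6] PP\NP  lex  "ate"
[6,7] N\PP  lex  "read"
[5,7] N\NP  <B  k=6
[3,7] N\PP  <B  k=5
[2,7] N  >  k=3
[1,7] (S\NP)\S  >  k=2
[0,7] S\NP  <  k=1
[7,8] S\(S\NP)  lex  "plan"
[0,8] S  <  k=7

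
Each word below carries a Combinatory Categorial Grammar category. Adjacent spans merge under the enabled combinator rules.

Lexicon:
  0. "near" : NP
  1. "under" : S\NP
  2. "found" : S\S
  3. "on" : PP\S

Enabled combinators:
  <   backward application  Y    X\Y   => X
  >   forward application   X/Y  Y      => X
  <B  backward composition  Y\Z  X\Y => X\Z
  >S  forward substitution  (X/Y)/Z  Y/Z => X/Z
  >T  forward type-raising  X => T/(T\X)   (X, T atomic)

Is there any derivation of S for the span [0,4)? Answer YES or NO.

NO

NP S\NP S\S PP\S
CKY chart[0,4] = {N/(N\PP), NP/(NP\PP), PP, PP/(PP\PP), S/(S\PP)}; S ∉ chart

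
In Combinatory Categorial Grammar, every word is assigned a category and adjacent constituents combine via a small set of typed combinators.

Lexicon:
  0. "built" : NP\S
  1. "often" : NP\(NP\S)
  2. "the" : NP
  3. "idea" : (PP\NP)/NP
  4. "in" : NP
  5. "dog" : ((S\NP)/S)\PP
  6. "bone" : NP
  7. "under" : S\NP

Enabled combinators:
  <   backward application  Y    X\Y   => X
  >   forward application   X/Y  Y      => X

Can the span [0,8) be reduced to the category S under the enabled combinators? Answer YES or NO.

YES

[0,8] S   <
  [0,2] NP   <
    [0,1] "built" : NP\S
    [1,2] "often" : NP\(NP\S)
  [2,8] S\NP   >
    [2,6] (S\NP)/S   <
      [2,5] PP   <
        [2,3] "the" : NP
        [3,5] PP\NP   >
          [3,4] "idea" : (PP\NP)/NP
          [4,5] "in" : NP
      [5,6] "dog" : ((S\NP)/S)\PP
    [6,8] S   <
      [6,7] "bone" : NP
      [7,8] "under" : S\NP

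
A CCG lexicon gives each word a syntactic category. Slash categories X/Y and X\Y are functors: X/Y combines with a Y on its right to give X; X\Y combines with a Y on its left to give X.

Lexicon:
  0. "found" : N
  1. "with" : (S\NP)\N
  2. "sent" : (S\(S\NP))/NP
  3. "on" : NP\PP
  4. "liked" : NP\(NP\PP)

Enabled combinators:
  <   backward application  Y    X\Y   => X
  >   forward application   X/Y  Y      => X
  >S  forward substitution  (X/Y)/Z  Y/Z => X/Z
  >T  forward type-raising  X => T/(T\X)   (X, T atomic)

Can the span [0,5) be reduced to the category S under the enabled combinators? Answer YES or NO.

[0,5] S   <
  [0,2] S\NP   <
    [0,1] "found" : N
    [1,2] "with" : (S\NP)\N
  [2,5] S\(S\NP)   >
    [2,3] "sent" : (S\(S\NP))/NP
    [3,5] NP   <
      [3,4] "on" : NP\PP
      [4,5] "liked" : NP\(NP\PP)

YES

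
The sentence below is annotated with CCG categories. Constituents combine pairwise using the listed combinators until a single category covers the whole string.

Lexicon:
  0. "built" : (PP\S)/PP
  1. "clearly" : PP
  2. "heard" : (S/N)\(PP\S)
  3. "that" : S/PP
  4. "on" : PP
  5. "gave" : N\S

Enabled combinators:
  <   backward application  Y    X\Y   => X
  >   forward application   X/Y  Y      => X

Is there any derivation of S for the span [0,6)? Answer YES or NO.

[0,6] S   >
  [0,3] S/N   <
    [0,2] PP\S   >
      [0,1] "built" : (PP\S)/PP
      [1,2] "clearly" : PP
    [2,3] "heard" : (S/N)\(PP\S)
  [3,6] N   <
    [3,5] S   >
      [3,4] "that" : S/PP
      [4,5] "on" : PP
    [5,6] "gave" : N\S

YES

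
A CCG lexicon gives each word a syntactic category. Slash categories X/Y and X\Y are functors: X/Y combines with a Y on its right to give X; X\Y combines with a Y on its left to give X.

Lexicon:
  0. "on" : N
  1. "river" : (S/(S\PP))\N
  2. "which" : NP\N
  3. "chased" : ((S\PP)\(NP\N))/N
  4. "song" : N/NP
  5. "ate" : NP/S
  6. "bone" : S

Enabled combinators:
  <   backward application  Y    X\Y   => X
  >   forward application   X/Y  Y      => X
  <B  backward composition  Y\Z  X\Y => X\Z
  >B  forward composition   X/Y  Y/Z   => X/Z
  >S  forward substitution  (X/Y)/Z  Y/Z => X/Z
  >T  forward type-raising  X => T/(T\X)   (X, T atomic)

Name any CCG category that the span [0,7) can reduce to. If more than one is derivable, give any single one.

[0,7] S   >
  [0,2] S/(S\PP)   <
    [0,1] "on" : N
    [1,2] "river" : (S/(S\PP))\N
  [2,7] S\PP   <
    [2,3] "which" : NP\N
    [3,7] (S\PP)\(NP\N)   >
      [3,4] "chased" : ((S\PP)\(NP\N))/N
      [4,7] N   >
        [4,5] "song" : N/NP
        [5,7] NP   >
          [5,6] "ate" : NP/S
          [6,7] "bone" : S

S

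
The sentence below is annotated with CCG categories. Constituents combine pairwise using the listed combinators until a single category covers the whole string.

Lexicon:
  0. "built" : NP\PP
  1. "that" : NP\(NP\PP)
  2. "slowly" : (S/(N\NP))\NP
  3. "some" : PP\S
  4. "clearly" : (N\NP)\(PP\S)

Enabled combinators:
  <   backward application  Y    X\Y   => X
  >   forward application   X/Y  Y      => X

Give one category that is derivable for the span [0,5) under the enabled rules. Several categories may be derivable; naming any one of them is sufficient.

S

[0,5] S   >
  [0,3] S/(N\NP)   <
    [0,2] NP   <
      [0,1] "built" : NP\PP
      [1,2] "that" : NP\(NP\PP)
    [2,3] "slowly" : (S/(N\NP))\NP
  [3,5] N\NP   <
    [3,4] "some" : PP\S
    [4,5] "clearly" : (N\NP)\(PP\S)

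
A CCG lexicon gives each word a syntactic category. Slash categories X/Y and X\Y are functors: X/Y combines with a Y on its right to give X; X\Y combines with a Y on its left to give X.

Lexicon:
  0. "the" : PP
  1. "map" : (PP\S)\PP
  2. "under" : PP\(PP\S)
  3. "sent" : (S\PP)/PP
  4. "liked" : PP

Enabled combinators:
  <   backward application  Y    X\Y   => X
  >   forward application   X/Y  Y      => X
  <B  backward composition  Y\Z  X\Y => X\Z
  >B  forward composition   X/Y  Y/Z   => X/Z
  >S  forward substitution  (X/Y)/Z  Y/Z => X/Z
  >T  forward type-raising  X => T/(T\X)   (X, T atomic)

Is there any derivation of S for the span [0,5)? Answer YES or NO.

[0,5] S   <
  [0,3] PP   <
    [0,2] PP\S   <
      [0,1] "the" : PP
      [1,2] "map" : (PP\S)\PP
    [2,3] "under" : PP\(PP\S)
  [3,5] S\PP   >
    [3,4] "sent" : (S\PP)/PP
    [4,5] "liked" : PP

YES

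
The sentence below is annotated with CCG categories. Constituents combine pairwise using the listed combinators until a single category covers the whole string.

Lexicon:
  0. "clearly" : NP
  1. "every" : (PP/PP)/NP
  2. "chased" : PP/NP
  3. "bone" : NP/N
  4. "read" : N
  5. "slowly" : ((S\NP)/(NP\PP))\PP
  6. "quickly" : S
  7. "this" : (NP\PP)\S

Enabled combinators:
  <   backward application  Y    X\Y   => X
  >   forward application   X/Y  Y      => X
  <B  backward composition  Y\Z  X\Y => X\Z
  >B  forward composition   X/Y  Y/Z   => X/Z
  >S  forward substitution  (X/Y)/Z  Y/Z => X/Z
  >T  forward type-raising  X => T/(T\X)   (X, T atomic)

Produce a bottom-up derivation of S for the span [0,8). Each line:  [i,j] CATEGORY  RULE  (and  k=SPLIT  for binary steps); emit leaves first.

[0,1] NP  lex  "clearly"
[0,1] S/(S\NP)  >T
[1,2] (PP/PP)/NP  lex  "every"
[2,3] PP/NP  lex  "chased"
[1,3] PP/NP  >S  k=2
[3,4] NP/N  lex  "bone"
[4,5] N  lex  "read"
[3,5] NP  >  k=4
[1,5] PP  >  k=3
[5,6] ((S\NP)/(NP\PP))\PP  lex  "slowly"
[1,6] (S\NP)/(NP\PP)  <  k=5
[6,7] S  lex  "quickly"
[7,8] (NP\PP)\S  lex  "this"
[6,8] NP\PP  <  k=7
[1,8] S\NP  >  k=6
[0,8] S  >  k=1

[0,8] S   >
  [0,1] S/(S\NP)   >T
    [0,1] "clearly" : NP
  [1,8] S\NP   >
    [1,6] (S\NP)/(NP\PP)   <
      [1,5] PP   >
        [1,3] PP/NP   >S
          [1,2] "every" : (PP/PP)/NP
          [2,3] "chased" : PP/NP
        [3,5] NP   >
          [3,4] "bone" : NP/N
          [4,5] "read" : N
      [5,6] "slowly" : ((S\NP)/(NP\PP))\PP
    [6,8] NP\PP   <
      [6,7] "quickly" : S
      [7,8] "this" : (NP\PP)\S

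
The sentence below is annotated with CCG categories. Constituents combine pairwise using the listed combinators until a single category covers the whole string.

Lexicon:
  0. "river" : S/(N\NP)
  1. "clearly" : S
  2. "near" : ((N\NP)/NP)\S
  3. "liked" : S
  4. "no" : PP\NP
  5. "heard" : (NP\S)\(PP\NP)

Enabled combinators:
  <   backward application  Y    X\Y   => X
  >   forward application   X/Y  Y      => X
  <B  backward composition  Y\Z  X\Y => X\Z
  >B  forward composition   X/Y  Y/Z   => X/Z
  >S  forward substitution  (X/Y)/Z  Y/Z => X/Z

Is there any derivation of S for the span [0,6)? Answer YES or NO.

YES

[0,6] S   >
  [0,1] "river" : S/(N\NP)
  [1,6] N\NP   >
    [1,3] (N\NP)/NP   <
      [1,2] "clearly" : S
      [2,3] "near" : ((N\NP)/NP)\S
    [3,6] NP   <
      [3,4] "liked" : S
      [4,6] NP\S   <
        [4,5] "no" : PP\NP
        [5,6] "heard" : (NP\S)\(PP\NP)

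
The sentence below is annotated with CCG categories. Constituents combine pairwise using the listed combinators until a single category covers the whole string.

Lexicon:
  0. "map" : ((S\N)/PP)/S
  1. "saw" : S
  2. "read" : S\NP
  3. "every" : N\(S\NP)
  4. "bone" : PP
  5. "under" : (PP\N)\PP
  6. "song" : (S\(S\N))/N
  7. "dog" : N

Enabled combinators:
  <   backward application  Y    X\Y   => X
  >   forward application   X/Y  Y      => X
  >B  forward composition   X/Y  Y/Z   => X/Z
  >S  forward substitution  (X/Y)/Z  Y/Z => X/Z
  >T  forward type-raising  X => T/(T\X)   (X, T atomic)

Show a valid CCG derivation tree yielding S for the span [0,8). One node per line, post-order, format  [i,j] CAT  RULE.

[0,1] ((S\N)/PP)/S  lex  "map"
[1,2] S  lex  "saw"
[0,2] (S\N)/PP  >  k=1
[2,3] S\NP  lex  "read"
[3,4] N\(S\NP)  lex  "every"
[2,4] N  <  k=3
[4,5] PP  lex  "bone"
[5,6] (PP\N)\PP  lex  "under"
[4,6] PP\N  <  k=5
[2,6] PP  <  k=4
[0,6] S\N  >  k=2
[6,7] (S\(S\N))/N  lex  "song"
[7,8] N  lex  "dog"
[6,8] S\(S\N)  >  k=7
[0,8] S  <  k=6

[0,8] S   <
  [0,6] S\N   >
    [0,2] (S\N)/PP   >
      [0,1] "map" : ((S\N)/PP)/S
      [1,2] "saw" : S
    [2,6] PP   <
      [2,4] N   <
        [2,3] "read" : S\NP
        [3,4] "every" : N\(S\NP)
      [4,6] PP\N   <
        [4,5] "bone" : PP
        [5,6] "under" : (PP\N)\PP
  [6,8] S\(S\N)   >
    [6,7] "song" : (S\(S\N))/N
    [7,8] "dog" : N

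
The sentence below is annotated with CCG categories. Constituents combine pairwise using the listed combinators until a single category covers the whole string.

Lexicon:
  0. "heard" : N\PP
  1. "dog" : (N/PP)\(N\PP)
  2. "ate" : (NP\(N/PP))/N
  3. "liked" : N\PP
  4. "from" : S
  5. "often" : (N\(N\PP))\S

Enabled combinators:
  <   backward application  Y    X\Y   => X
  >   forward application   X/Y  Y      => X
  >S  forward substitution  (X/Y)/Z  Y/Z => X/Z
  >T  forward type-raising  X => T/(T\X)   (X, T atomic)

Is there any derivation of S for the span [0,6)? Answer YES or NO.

NO

N\PP (N/PP)\(N\PP) (NP\(N/PP))/N N\PP S (N\(N\PP))\S
CKY chart[0,6] = {N/(N\NP), NP, NP/(NP\NP), PP/(PP\NP), S/(S\NP)}; S ∉ chart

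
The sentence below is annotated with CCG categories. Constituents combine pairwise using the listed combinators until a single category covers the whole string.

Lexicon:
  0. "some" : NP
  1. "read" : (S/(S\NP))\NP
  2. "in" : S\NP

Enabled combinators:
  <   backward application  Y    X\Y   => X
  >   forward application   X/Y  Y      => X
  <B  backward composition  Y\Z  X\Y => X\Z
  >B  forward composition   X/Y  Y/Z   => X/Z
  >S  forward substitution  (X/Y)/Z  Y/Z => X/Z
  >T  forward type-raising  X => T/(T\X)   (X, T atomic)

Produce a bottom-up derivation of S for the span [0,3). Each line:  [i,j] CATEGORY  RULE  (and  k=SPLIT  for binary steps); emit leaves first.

[0,1] NP  lex  "some"
[1,2] (S/(S\NP))\NP  lex  "read"
[0,2] S/(S\NP)  <  k=1
[2,3] S\NP  lex  "in"
[0,3] S  >  k=2

[0,3] S   >
  [0,2] S/(S\NP)   <
    [0,1] "some" : NP
    [1,2] "read" : (S/(S\NP))\NP
  [2,3] "in" : S\NP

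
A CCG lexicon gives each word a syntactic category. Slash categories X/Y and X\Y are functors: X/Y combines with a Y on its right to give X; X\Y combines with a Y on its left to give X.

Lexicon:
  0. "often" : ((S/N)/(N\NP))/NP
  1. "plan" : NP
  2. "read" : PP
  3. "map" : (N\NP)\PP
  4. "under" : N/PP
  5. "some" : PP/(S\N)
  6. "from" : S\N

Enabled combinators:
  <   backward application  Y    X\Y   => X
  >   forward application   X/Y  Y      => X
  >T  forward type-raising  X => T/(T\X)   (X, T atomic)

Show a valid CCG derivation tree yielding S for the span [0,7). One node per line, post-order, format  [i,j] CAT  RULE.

[0,1] ((S/N)/(N\NP))/NP  lex  "often"
[1,2] NP  lex  "plan"
[0,2] (S/N)/(N\NP)  >  k=1
[2,3] PP  lex  "read"
[3,4] (N\NP)\PP  lex  "map"
[2,4] N\NP  <  k=3
[0,4] S/N  >  k=2
[4,5] N/PP  lex  "under"
[5,6] PP/(S\N)  lex  "some"
[6,7] S\N  lex  "from"
[5,7] PP  >  k=6
[4,7] N  >  k=5
[0,7] S  >  k=4

[0,7] S   >
  [0,4] S/N   >
    [0,2] (S/N)/(N\NP)   >
      [0,1] "often" : ((S/N)/(N\NP))/NP
      [1,2] "plan" : NP
    [2,4] N\NP   <
      [2,3] "read" : PP
      [3,4] "map" : (N\NP)\PP
  [4,7] N   >
    [4,5] "under" : N/PP
    [5,7] PP   >
      [5,6] "some" : PP/(S\N)
      [6,7] "from" : S\N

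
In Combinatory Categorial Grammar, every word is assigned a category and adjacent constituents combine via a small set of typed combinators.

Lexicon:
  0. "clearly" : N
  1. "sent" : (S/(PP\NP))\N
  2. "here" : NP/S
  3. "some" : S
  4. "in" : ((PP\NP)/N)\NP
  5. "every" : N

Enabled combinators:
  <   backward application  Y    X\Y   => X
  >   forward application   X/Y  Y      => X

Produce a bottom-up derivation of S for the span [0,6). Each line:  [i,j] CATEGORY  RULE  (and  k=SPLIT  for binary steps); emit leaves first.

[0,1] N  lex  "clearly"
[1,2] (S/(PP\NP))\N  lex  "sent"
[0,2] S/(PP\NP)  <  k=1
[2,3] NP/S  lex  "here"
[3,4] S  lex  "some"
[2,4] NP  >  k=3
[4,5] ((PP\NP)/N)\NP  lex  "in"
[2,5] (PP\NP)/N  <  k=4
[5,6] N  lex  "every"
[2,6] PP\NP  >  k=5
[0,6] S  >  k=2

[0,6] S   >
  [0,2] S/(PP\NP)   <
    [0,1] "clearly" : N
    [1,2] "sent" : (S/(PP\NP))\N
  [2,6] PP\NP   >
    [2,5] (PP\NP)/N   <
      [2,4] NP   >
        [2,3] "here" : NP/S
        [3,4] "some" : S
      [4,5] "in" : ((PP\NP)/N)\NP
    [5,6] "every" : N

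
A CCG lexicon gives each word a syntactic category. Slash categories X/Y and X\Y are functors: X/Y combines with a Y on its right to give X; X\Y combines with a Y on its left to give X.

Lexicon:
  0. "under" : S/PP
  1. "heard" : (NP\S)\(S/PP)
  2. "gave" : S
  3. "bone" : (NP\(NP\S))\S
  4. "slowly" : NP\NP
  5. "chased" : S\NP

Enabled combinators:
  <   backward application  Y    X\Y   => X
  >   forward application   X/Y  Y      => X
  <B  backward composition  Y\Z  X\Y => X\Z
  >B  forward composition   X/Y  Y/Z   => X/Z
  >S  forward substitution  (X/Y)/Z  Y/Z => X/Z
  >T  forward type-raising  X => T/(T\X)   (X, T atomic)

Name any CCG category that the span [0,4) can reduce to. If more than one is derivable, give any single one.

NP

[0,6] S   <
  [0,4] NP   <
    [0,2] NP\S   <
      [0,1] "under" : S/PP
      [1,2] "heard" : (NP\S)\(S/PP)
    [2,4] NP\(NP\S)   <
      [2,3] "gave" : S
      [3,4] "bone" : (NP\(NP\S))\S
  [4,6] S\NP   <B
    [4,5] "slowly" : NP\NP
    [5,6] "chased" : S\NP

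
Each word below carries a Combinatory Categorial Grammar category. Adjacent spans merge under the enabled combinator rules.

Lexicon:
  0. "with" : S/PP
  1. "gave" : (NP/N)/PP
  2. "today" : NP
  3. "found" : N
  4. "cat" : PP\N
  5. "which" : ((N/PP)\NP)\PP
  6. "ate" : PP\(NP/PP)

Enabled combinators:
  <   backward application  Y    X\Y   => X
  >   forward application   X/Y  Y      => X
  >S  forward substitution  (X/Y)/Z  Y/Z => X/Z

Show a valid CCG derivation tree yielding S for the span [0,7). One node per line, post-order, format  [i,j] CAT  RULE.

[0,1] S/PP  lex  "with"
[1,2] (NP/N)/PP  lex  "gave"
[2,3] NP  lex  "today"
[3,4] N  lex  "found"
[4,5] PP\N  lex  "cat"
[3,5] PP  <  k=4
[5,6] ((N/PP)\NP)\PP  lex  "which"
[3,6] (N/PP)\NP  <  k=5
[2,6] N/PP  <  k=3
[1,6] NP/PP  >S  k=2
[6,7] PP\(NP/PP)  lex  "ate"
[1,7] PP  <  k=6
[0,7] S  >  k=1

[0,7] S   >
  [0,1] "with" : S/PP
  [1,7] PP   <
    [1,6] NP/PP   >S
      [1,2] "gave" : (NP/N)/PP
      [2,6] N/PP   <
        [2,3] "today" : NP
        [3,6] (N/PP)\NP   <
          [3,5] PP   <
            [3,4] "found" : N
            [4,5] "cat" : PP\N
          [5,6] "which" : ((N/PP)\NP)\PP
    [6,7] "ate" : PP\(NP/PP)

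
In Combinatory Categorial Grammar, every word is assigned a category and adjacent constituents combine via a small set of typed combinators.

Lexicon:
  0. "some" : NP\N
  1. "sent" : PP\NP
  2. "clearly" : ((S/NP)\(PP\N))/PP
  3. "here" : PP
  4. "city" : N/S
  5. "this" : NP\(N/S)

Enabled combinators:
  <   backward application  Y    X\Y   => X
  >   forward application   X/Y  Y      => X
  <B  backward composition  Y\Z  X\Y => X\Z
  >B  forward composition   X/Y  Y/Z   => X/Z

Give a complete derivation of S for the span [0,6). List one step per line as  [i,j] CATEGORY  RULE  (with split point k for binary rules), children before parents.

[0,6] S   >
  [0,4] S/NP   <
    [0,2] PP\N   <B
      [0,1] "some" : NP\N
      [1,2] "sent" : PP\NP
    [2,4] (S/NP)\(PP\N)   >
      [2,3] "clearly" : ((S/NP)\(PP\N))/PP
      [3,4] "here" : PP
  [4,6] NP   <
    [4,5] "city" : N/S
    [5,6] "this" : NP\(N/S)

[0,1] NP\N  lex  "some"
[1,2] PP\NP  lex  "sent"
[0,2] PP\N  <B  k=1
[2,3] ((S/NP)\(PP\N))/PP  lex  "clearly"
[3,4] PP  lex  "here"
[2,4] (S/NP)\(PP\N)  >  k=3
[0,4] S/NP  <  k=2
[4,5] N/S  lex  "city"
[5,6] NP\(N/S)  lex  "this"
[4,6] NP  <  k=5
[0,6] S  >  k=4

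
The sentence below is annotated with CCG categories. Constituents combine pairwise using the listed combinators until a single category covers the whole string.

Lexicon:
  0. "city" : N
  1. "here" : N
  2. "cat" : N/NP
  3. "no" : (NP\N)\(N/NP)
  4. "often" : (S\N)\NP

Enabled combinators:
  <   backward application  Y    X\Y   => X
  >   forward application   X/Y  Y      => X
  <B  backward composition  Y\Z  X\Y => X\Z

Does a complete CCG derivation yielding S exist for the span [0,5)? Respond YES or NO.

YES

[0,5] S   <
  [0,1] "city" : N
  [1,5] S\N   <
    [1,4] NP   <
      [1,2] "here" : N
      [2,4] NP\N   <
        [2,3] "cat" : N/NP
        [3,4] "no" : (NP\N)\(N/NP)
    [4,5] "often" : (S\N)\NP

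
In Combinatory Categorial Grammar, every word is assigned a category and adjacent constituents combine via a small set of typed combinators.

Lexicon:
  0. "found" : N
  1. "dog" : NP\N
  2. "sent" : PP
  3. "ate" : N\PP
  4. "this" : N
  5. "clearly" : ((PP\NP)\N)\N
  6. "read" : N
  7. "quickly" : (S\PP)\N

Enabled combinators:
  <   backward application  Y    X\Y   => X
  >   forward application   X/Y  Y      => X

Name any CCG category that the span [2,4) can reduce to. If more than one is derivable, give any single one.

[0,8] S   <
  [0,6] PP   <
    [0,2] NP   <
      [0,1] "found" : N
      [1,2] "dog" : NP\N
    [2,6] PP\NP   <
      [2,4] N   <
        [2,3] "sent" : PP
        [3,4] "ate" : N\PP
      [4,6] (PP\NP)\N   <
        [4,5] "this" : N
        [5,6] "clearly" : ((PP\NP)\N)\N
  [6,8] S\PP   <
    [6,7] "read" : N
    [7,8] "quickly" : (S\PP)\N

N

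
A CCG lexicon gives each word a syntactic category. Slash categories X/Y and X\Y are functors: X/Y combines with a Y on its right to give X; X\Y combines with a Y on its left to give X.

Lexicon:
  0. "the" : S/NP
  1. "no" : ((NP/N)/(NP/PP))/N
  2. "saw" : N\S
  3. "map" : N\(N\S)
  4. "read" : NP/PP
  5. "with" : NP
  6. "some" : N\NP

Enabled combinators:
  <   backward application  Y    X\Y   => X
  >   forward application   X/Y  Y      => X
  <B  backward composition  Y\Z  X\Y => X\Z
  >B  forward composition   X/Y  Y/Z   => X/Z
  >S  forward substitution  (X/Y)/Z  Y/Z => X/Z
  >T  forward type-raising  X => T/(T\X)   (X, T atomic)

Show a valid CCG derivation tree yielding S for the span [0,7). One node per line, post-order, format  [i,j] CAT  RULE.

[0,7] S   >
  [0,1] "the" : S/NP
  [1,7] NP   >
    [1,5] NP/N   >
      [1,4] (NP/N)/(NP/PP)   >
        [1,2] "no" : ((NP/N)/(NP/PP))/N
        [2,4] N   <
          [2,3] "saw" : N\S
          [3,4] "map" : N\(N\S)
      [4,5] "read" : NP/PP
    [5,7] N   >
      [5,6] N/(N\NP)   >T
        [5,6] "with" : NP
      [6,7] "some" : N\NP

[0,1] S/NP  lex  "the"
[1,2] ((NP/N)/(NP/PP))/N  lex  "no"
[2,3] N\S  lex  "saw"
[3,4] N\(N\S)  lex  "map"
[2,4] N  <  k=3
[1,4] (NP/N)/(NP/PP)  >  k=2
[4,5] NP/PP  lex  "read"
[1,5] NP/N  >  k=4
[5,6] NP  lex  "with"
[5,6] N/(N\NP)  >T
[6,7] N\NP  lex  "some"
[5,7] N  >  k=6
[1,7] NP  >  k=5
[0,7] S  >  k=1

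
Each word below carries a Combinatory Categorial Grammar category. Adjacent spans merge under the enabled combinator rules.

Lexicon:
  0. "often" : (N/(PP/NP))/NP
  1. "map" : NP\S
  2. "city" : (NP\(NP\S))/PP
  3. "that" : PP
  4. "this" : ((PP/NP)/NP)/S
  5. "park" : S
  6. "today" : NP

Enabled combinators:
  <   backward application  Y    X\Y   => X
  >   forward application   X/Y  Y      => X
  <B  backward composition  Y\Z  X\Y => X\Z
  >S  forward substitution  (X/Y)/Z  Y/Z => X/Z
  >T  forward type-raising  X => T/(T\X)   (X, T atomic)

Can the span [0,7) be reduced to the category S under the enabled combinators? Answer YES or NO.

(N/(PP/NP))/NP NP\S (NP\(NP\S))/PP PP ((PP/NP)/NP)/S S NP
CKY chart[0,7] = {N, N/(N\N), NP/(NP\N), PP/(PP\N), S/(S\N)}; S ∉ chart

NO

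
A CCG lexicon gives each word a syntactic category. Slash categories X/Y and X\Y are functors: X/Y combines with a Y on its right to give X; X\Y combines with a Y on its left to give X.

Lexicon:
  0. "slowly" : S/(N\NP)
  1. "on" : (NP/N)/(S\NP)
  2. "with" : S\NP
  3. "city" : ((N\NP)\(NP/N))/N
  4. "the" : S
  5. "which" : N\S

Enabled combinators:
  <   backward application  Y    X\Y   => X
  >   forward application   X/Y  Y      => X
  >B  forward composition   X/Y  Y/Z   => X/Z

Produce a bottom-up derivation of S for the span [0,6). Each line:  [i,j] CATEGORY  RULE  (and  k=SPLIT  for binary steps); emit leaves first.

[0,6] S   >
  [0,1] "slowly" : S/(N\NP)
  [1,6] N\NP   <
    [1,3] NP/N   >
      [1,2] "on" : (NP/N)/(S\NP)
      [2,3] "with" : S\NP
    [3,6] (N\NP)\(NP/N)   >
      [3,4] "city" : ((N\NP)\(NP/N))/N
      [4,6] N   <
        [4,5] "the" : S
        [5,6] "which" : N\S

[0,1] S/(N\NP)  lex  "slowly"
[1,2] (NP/N)/(S\NP)  lex  "on"
[2,3] S\NP  lex  "with"
[1,3] NP/N  >  k=2
[3,4] ((N\NP)\(NP/N))/N  lex  "city"
[4,5] S  lex  "the"
[5,6] N\S  lex  "which"
[4,6] N  <  k=5
[3,6] (N\NP)\(NP/N)  >  k=4
[1,6] N\NP  <  k=3
[0,6] S  >  k=1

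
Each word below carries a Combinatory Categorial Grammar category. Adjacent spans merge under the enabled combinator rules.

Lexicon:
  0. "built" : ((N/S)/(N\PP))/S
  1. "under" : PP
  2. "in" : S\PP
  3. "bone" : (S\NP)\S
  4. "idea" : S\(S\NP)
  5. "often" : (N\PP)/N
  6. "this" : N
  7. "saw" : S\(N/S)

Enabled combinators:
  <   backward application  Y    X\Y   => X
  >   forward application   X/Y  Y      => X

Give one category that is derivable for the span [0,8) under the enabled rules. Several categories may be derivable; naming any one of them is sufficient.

S

[0,8] S   <
  [0,7] N/S   >
    [0,5] (N/S)/(N\PP)   >
      [0,1] "built" : ((N/S)/(N\PP))/S
      [1,5] S   <
        [1,4] S\NP   <
          [1,3] S   <
            [1,2] "under" : PP
            [2,3] "in" : S\PP
          [3,4] "bone" : (S\NP)\S
        [4,5] "idea" : S\(S\NP)
    [5,7] N\PP   >
      [5,6] "often" : (N\PP)/N
      [6,7] "this" : N
  [7,8] "saw" : S\(N/S)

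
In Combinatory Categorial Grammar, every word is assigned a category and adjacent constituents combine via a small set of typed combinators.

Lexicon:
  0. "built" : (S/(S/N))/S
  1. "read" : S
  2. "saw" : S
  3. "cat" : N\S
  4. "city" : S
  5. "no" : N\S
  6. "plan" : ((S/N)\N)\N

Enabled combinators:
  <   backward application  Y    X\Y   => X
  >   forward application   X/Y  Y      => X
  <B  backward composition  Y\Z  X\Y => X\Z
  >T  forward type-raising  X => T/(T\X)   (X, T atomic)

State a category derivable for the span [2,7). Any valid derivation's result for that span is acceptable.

S/N

[0,7] S   >
  [0,2] S/(S/N)   >
    [0,1] "built" : (S/(S/N))/S
    [1,2] "read" : S
  [2,7] S/N   <
    [2,4] N   <
      [2,3] "saw" : S
      [3,4] "cat" : N\S
    [4,7] (S/N)\N   <
      [4,6] N   <
        [4,5] "city" : S
        [5,6] "no" : N\S
      [6,7] "plan" : ((S/N)\N)\N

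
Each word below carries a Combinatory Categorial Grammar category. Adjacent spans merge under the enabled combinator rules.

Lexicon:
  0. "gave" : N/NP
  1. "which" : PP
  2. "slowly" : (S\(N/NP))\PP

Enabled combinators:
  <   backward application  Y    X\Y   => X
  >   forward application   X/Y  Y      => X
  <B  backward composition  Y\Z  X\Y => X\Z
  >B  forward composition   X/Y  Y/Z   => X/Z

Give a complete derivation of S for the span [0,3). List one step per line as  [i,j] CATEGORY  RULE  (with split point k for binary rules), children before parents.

[0,3] S   <
  [0,1] "gave" : N/NP
  [1,3] S\(N/NP)   <
    [1,2] "which" : PP
    [2,3] "slowly" : (S\(N/NP))\PP

[0,1] N/NP  lex  "gave"
[1,2] PP  lex  "which"
[2,3] (S\(N/NP))\PP  lex  "slowly"
[1,3] S\(N/NP)  <  k=2
[0,3] S  <  k=1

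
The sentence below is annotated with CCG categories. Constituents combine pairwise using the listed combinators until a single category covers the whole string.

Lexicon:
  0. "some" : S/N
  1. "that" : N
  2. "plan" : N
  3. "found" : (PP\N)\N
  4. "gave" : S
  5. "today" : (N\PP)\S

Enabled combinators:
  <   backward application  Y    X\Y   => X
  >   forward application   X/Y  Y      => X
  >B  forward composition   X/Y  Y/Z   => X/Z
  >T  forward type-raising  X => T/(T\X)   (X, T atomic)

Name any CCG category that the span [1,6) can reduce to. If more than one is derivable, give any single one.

[0,6] S   >
  [0,1] "some" : S/N
  [1,6] N   <
    [1,4] PP   <
      [1,2] "that" : N
      [2,4] PP\N   <
        [2,3] "plan" : N
        [3,4] "found" : (PP\N)\N
    [4,6] N\PP   <
      [4,5] "gave" : S
      [5,6] "today" : (N\PP)\S

N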